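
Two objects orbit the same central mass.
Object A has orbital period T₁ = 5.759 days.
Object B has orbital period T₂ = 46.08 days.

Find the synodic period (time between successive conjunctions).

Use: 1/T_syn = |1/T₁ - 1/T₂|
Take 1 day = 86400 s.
T₁ = 5.759 days = 497578 s
T₂ = 46.08 days = 3.98131 × 10^6 s
1/T₁ = 2.00974 × 10^-6 s⁻¹
1/T₂ = 2.51173 × 10^-7 s⁻¹
|1/T₁ − 1/T₂| = 1.75856 × 10^-6 s⁻¹
T_syn = 1 / |1/T₁ − 1/T₂| = 568646 s ≈ 6.582 days

Final answer: T_syn = 6.582 days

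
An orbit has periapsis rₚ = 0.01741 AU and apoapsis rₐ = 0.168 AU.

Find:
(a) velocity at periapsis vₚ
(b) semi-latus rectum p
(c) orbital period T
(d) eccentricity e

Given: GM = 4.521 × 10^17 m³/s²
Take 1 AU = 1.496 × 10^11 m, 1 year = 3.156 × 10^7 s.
rₚ = 0.01741 AU = 2.60454 × 10^9 m
rₐ = 0.168 AU = 2.51328 × 10^10 m
GM = 4.521 × 10^17 m³/s²
a = (rₚ + rₐ)/2 = 1.38687 × 10^10 m
e = (rₐ − rₚ)/(rₐ + rₚ) = (2.25283 × 10^10) / (2.77373 × 10^10) = 0.8122
(a) vₚ² = GM (2/rₚ − 1/a) = 4.521 × 10^17 × (7.67891 × 10^-10 − 7.2105 × 10^-11) = 3.14565 × 10^8 m²/s²;  vₚ = 17736 m/s ≈ 3.742 AU/year
(b) 1 − e² = 0.340331;  p = a(1 − e²) = 1.38687 × 10^10 × 0.340331 = 4.71994 × 10^9 m ≈ 0.03155 AU
(c) a³ = 2.6675 × 10^30 m³;  T = 2π √(a³/GM) = 2π × 2.42904 × 10^6 s = 1.52621 × 10^7 s ≈ 0.4836 years
(d) e = 0.8122 ≈ 0.8122

Final answer:
(a) velocity at periapsis vₚ = 3.742 AU/year
(b) semi-latus rectum p = 0.03155 AU
(c) orbital period T = 0.4836 years
(d) eccentricity e = 0.8122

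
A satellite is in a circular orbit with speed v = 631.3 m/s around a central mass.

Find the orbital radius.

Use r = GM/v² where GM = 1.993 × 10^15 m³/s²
v = 631.3 m/s
GM = 1.993 × 10^15 m³/s²
v² = 398540 m²/s²
r = GM/v² = (1.993 × 10^15) / 398540 = 5.00076 × 10^9 m ≈ 5.001 Gm

Final answer: 5.001 Gm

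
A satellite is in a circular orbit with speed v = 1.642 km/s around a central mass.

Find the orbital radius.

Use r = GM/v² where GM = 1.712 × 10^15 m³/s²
v = 1.642 km/s = 1642 m/s
GM = 1.712 × 10^15 m³/s²
v² = 2.69616 × 10^6 m²/s²
r = GM/v² = (1.712 × 10^15) / (2.69616 × 10^6) = 6.34976 × 10^8 m ≈ 6.35 × 10^8 m

Final answer: 6.35 × 10^8 m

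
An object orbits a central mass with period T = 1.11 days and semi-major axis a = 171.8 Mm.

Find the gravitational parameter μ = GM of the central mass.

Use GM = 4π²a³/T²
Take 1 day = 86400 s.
T = 1.11 days = 95904 s
a = 171.8 Mm = 1.718 × 10^8 m
a³ = 5.07072 × 10^24 m³
T² = 9.19758 × 10^9 s²
GM = 4π² × (5.07072 × 10^24) / (9.19758 × 10^9) = 2.17649 × 10^16 m³/s²
GM ≈ 2.176 × 10^16 m³/s²

Final answer: GM = 2.176 × 10^16 m³/s²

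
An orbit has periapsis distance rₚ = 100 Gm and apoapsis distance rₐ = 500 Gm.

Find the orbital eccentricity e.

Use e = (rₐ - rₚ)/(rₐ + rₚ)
rₚ = 100 Gm = 1 × 10^11 m
rₐ = 500 Gm = 5 × 10^11 m
rₐ − rₚ = 4 × 10^11 m
rₐ + rₚ = 6 × 10^11 m
e = (rₐ − rₚ)/(rₐ + rₚ) = 0.666667

Final answer: e = 0.6667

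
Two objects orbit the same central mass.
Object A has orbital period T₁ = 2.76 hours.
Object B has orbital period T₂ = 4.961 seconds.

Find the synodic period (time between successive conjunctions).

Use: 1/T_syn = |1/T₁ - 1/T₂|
T₁ = 2.76 hours = 9936 s
T₂ = 4.961 seconds
1/T₁ = 0.000100644 s⁻¹
1/T₂ = 0.201572 s⁻¹
|1/T₁ − 1/T₂| = 0.201472 s⁻¹
T_syn = 1 / |1/T₁ − 1/T₂| = 4.96348 s ≈ 4.963 seconds

Final answer: T_syn = 4.963 seconds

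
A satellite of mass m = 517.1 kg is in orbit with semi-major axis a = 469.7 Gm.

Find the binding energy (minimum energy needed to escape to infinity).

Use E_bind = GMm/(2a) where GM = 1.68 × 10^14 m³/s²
a = 469.7 Gm = 4.697 × 10^11 m
GM = 1.68 × 10^14 m³/s²
m = 517.1 kg
GMm = 1.68 × 10^14 × 517.1 = 8.68728 × 10^16 m³·kg/s²
2a = 9.394 × 10^11 m
E_bind = GMm/(2a) = 92476.9 J ≈ 92.48 kJ

Final answer: 92.48 kJ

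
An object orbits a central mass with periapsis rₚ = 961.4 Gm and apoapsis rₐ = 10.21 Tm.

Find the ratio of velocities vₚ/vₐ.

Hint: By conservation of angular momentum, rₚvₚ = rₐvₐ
rₚ = 961.4 Gm = 9.614 × 10^11 m
rₐ = 10.21 Tm = 1.021 × 10^13 m
rₚvₚ = rₐvₐ  ⇒  vₚ/vₐ = rₐ/rₚ
vₚ/vₐ = (1.021 × 10^13) / (9.614 × 10^11) = 10.6199

Final answer: vₚ/vₐ = 10.62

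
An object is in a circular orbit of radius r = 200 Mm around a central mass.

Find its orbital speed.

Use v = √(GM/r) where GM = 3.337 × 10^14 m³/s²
r = 200 Mm = 2 × 10^8 m
GM = 3.337 × 10^14 m³/s²
GM/r = (3.337 × 10^14) / (2 × 10^8) = 1.6685 × 10^6 m²/s²
v = √(GM/r) = 1291.7 m/s ≈ 1.292 km/s

Final answer: 1.292 km/s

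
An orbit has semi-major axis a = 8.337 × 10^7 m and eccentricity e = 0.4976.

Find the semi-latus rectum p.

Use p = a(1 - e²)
a = 8.337 × 10^7 m
e = 0.4976,  e² = 0.247606,  1 − e² = 0.752394
p = a(1 − e²) = 8.337 × 10^7 m × 0.752394 = 6.27271 × 10^7 m ≈ 6.273 × 10^7 m

Final answer: p = 6.273 × 10^7 m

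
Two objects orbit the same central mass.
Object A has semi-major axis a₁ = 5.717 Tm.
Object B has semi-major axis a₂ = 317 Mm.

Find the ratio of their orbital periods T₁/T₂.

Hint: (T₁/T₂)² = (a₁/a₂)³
a₁ = 5.717 Tm = 5.717 × 10^12 m
a₂ = 317 Mm = 3.17 × 10^8 m
a₁/a₂ = 18034.7
T₁/T₂ = (a₁/a₂)^(3/2) = (18034.7)^1.5 = 2.42194 × 10^6

Final answer: T₁/T₂ = 2.422 × 10^6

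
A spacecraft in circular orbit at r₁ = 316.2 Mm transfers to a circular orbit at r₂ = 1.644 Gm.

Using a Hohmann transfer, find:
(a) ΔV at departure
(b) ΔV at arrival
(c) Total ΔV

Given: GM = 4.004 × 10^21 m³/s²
r₁ = 316.2 Mm = 3.162 × 10^8 m
r₂ = 1.644 Gm = 1.644 × 10^9 m
GM = 4.004 × 10^21 m³/s²
Transfer ellipse: a_t = (r₁ + r₂)/2 = 9.801 × 10^8 m
Circular speed at r₁: v₁ = √(GM/r₁) = 3.55849 × 10^6 m/s
Transfer speed at r₁ (periapsis): v₁ₜ = √(GM(2/r₁ − 1/a_t)) = 4.60874 × 10^6 m/s
(a) ΔV₁ = v₁ₜ − v₁ = 1.05024 × 10^6 m/s ≈ 1050 km/s
Circular speed at r₂: v₂ = √(GM/r₂) = 1.56062 × 10^6 m/s
Transfer speed at r₂ (apoapsis): v₂ₜ = √(GM(2/r₂ − 1/a_t)) = 886425 m/s
(b) ΔV₂ = v₂ − v₂ₜ = 674192 m/s ≈ 674.2 km/s
(c) ΔV_total = ΔV₁ + ΔV₂ = 1.72443 × 10^6 m/s ≈ 1724 km/s

Final answer:
(a) ΔV₁ = 1050 km/s
(b) ΔV₂ = 674.2 km/s
(c) ΔV_total = 1724 km/s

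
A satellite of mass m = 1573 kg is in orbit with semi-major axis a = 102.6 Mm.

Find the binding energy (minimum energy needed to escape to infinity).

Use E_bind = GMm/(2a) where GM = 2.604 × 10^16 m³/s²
a = 102.6 Mm = 1.026 × 10^8 m
GM = 2.604 × 10^16 m³/s²
m = 1573 kg
GMm = 2.604 × 10^16 × 1573 = 4.09609 × 10^19 m³·kg/s²
2a = 2.052 × 10^8 m
E_bind = GMm/(2a) = 1.99615 × 10^11 J ≈ 199.6 GJ

Final answer: 199.6 GJ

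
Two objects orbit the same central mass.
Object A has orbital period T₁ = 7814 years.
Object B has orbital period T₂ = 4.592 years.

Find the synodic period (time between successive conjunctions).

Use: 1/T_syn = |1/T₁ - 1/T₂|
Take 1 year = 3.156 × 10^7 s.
T₁ = 7814 years = 2.4661 × 10^11 s
T₂ = 4.592 years = 1.44924 × 10^8 s
1/T₁ = 4.05499 × 10^-12 s⁻¹
1/T₂ = 6.90019 × 10^-9 s⁻¹
|1/T₁ − 1/T₂| = 6.89614 × 10^-9 s⁻¹
T_syn = 1 / |1/T₁ − 1/T₂| = 1.45009 × 10^8 s ≈ 4.595 years

Final answer: T_syn = 4.595 years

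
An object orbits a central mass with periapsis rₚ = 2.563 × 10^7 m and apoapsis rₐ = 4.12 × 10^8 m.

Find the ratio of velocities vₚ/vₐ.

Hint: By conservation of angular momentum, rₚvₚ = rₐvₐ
rₚ = 2.563 × 10^7 m
rₐ = 4.12 × 10^8 m
rₚvₚ = rₐvₐ  ⇒  vₚ/vₐ = rₐ/rₚ
vₚ/vₐ = (4.12 × 10^8) / (2.563 × 10^7) = 16.0749

Final answer: vₚ/vₐ = 16.07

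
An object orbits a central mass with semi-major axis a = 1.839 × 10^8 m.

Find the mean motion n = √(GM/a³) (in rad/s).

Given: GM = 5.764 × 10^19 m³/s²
a = 1.839 × 10^8 m
GM = 5.764 × 10^19 m³/s²
a³ = 6.21935 × 10^24 m³
GM/a³ = (5.764 × 10^19) / (6.21935 × 10^24) = 9.26785 × 10^-6 s⁻²
n = √(GM/a³) = 0.00304431 rad/s ≈ 0.003044 rad/s

Final answer: n = 0.003044 rad/s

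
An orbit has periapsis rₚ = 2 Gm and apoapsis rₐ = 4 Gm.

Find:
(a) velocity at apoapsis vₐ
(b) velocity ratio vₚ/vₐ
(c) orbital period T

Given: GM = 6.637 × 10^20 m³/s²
rₚ = 2 Gm = 2 × 10^9 m
rₐ = 4 Gm = 4 × 10^9 m
GM = 6.637 × 10^20 m³/s²
a = (rₚ + rₐ)/2 = 3 × 10^9 m
e = (rₐ − rₚ)/(rₐ + rₚ) = (2 × 10^9) / (6 × 10^9) = 0.333333
(a) vₐ² = GM (2/rₐ − 1/a) = 6.637 × 10^20 × (5 × 10^-10 − 3.33333 × 10^-10) = 1.10617 × 10^11 m²/s²;  vₐ = 332591 m/s ≈ 332.6 km/s
(b) vₚ/vₐ = rₐ/rₚ (angular momentum) = (4 × 10^9) / (2 × 10^9) = 2 ≈ 2
(c) a³ = 2.7 × 10^28 m³;  T = 2π √(a³/GM) = 2π × 6378.17 s = 40075.2 s ≈ 11.13 hours

Final answer:
(a) velocity at apoapsis vₐ = 332.6 km/s
(b) velocity ratio vₚ/vₐ = 2
(c) orbital period T = 11.13 hours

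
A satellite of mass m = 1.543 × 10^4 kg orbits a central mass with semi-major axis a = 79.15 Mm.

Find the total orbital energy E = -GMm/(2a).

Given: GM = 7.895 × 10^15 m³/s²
a = 79.15 Mm = 7.915 × 10^7 m
GM = 7.895 × 10^15 m³/s²
2a = 1.583 × 10^8 m
GMm = 7.895 × 10^15 × 15430 = 1.2182 × 10^20 m³·kg/s²
E = −GMm/(2a) = -7.69551 × 10^11 J ≈ -769.6 GJ

Final answer: -769.6 GJ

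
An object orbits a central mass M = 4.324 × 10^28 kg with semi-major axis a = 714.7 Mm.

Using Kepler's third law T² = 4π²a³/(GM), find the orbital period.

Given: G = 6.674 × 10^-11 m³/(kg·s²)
M = 4.324 × 10^28 kg
GM = G × M = 6.674 × 10^-11 × 4.324 × 10^28 = 2.88584 × 10^18 m³/s²
a = 714.7 Mm = 7.147 × 10^8 m
a³ = 3.65066 × 10^26 m³
T = 2π √(a³/GM) = 2π √((3.65066 × 10^26) / (2.88584 × 10^18)) = 2π × 11247.3 s
T = 70669.1 s ≈ 19.63 hours

Final answer: 19.63 hours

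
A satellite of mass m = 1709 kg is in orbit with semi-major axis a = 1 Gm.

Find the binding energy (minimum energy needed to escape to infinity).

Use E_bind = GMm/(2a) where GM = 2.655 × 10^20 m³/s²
a = 1 Gm = 1 × 10^9 m
GM = 2.655 × 10^20 m³/s²
m = 1709 kg
GMm = 2.655 × 10^20 × 1709 = 4.53739 × 10^23 m³·kg/s²
2a = 2 × 10^9 m
E_bind = GMm/(2a) = 2.2687 × 10^14 J ≈ 226.9 TJ

Final answer: 226.9 TJ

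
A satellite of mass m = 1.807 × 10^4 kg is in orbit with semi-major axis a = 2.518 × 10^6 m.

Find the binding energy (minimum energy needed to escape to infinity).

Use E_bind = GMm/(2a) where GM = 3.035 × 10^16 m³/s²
a = 2.518 × 10^6 m
GM = 3.035 × 10^16 m³/s²
m = 1.807 × 10^4 kg
GMm = 3.035 × 10^16 × 18070 = 5.48424 × 10^20 m³·kg/s²
2a = 5.036 × 10^6 m
E_bind = GMm/(2a) = 1.08901 × 10^14 J ≈ 108.9 TJ

Final answer: 108.9 TJ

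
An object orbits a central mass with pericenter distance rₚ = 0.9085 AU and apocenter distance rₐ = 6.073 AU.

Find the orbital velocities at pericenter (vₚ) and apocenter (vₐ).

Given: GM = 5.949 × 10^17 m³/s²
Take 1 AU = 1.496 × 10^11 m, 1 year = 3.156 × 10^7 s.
rₚ = 0.9085 AU = 1.35912 × 10^11 m
rₐ = 6.073 AU = 9.08521 × 10^11 m
GM = 5.949 × 10^17 m³/s²
a = (rₚ + rₐ)/2 = 5.22216 × 10^11 m
Vis-viva: v² = GM (2/r − 1/a)
vₚ² = 5.949 × 10^17 × (1.47154 × 10^-11 − 1.91492 × 10^-12) = 7.61504 × 10^6 m²/s²
vₚ = 2759.54 m/s ≈ 0.5822 AU/year
vₐ² = 5.949 × 10^17 × (2.20138 × 10^-12 − 1.91492 × 10^-12) = 170418 m²/s²
vₐ = 412.817 m/s ≈ 412.8 m/s

Final answer: vₚ = 0.5822 AU/year, vₐ = 412.8 m/s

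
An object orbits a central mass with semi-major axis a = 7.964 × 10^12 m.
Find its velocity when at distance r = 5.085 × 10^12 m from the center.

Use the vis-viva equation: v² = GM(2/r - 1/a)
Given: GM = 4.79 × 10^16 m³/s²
a = 7.964 × 10^12 m
r = 5.085 × 10^12 m
GM = 4.79 × 10^16 m³/s²
2/r − 1/a = 3.93314 × 10^-13 − 1.25565 × 10^-13 = 2.67749 × 10^-13 m⁻¹
v² = GM (2/r − 1/a) = 12825.2 m²/s²
v = 113.248 m/s ≈ 113.2 m/s

Final answer: 113.2 m/s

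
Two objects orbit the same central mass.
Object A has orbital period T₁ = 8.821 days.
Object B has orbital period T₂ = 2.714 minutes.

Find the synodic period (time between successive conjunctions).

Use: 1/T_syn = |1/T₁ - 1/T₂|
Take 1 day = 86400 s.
T₁ = 8.821 days = 762134 s
T₂ = 2.714 minutes = 162.84 s
1/T₁ = 1.3121 × 10^-6 s⁻¹
1/T₂ = 0.006141 s⁻¹
|1/T₁ − 1/T₂| = 0.00613969 s⁻¹
T_syn = 1 / |1/T₁ − 1/T₂| = 162.875 s ≈ 2.715 minutes

Final answer: T_syn = 2.715 minutes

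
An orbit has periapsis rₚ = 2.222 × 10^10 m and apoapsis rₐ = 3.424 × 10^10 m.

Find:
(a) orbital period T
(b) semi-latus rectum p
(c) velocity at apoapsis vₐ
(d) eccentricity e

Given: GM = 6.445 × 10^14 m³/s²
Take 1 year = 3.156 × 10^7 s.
rₚ = 2.222 × 10^10 m
rₐ = 3.424 × 10^10 m
GM = 6.445 × 10^14 m³/s²
a = (rₚ + rₐ)/2 = 2.823 × 10^10 m
e = (rₐ − rₚ)/(rₐ + rₚ) = (1.202 × 10^10) / (5.646 × 10^10) = 0.212894
(a) a³ = 2.24974 × 10^31 m³;  T = 2π √(a³/GM) = 2π × 1.86834 × 10^8 s = 1.17391 × 10^9 s ≈ 37.2 years
(b) 1 − e² = 0.954676;  p = a(1 − e²) = 2.823 × 10^10 × 0.954676 = 2.69505 × 10^10 m ≈ 2.695 × 10^10 m
(c) vₐ² = GM (2/rₐ − 1/a) = 6.445 × 10^14 × (5.84112 × 10^-11 − 3.54233 × 10^-11) = 14815.7 m²/s²;  vₐ = 121.72 m/s ≈ 121.7 m/s
(d) e = 0.212894 ≈ 0.2129

Final answer:
(a) orbital period T = 37.2 years
(b) semi-latus rectum p = 2.695 × 10^10 m
(c) velocity at apoapsis vₐ = 121.7 m/s
(d) eccentricity e = 0.2129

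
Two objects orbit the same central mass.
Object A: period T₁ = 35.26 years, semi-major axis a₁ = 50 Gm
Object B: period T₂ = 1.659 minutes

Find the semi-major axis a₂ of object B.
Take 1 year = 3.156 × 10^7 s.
T₁ = 35.26 years = 1.11281 × 10^9 s
T₂ = 1.659 minutes = 99.54 s
a₁ = 50 Gm = 5 × 10^10 m
Kepler's third law: (T₂/T₁)² = (a₂/a₁)³  ⇒  a₂ = a₁ (T₂/T₁)^(2/3)
T₂/T₁ = 8.94496 × 10^-8
(T₂/T₁)^(2/3) = 2.0001 × 10^-5
a₂ = 5 × 10^10 m × 2.0001 × 10^-5 = 1.00005 × 10^6 m ≈ 1 Mm

Final answer: a₂ = 1 Mm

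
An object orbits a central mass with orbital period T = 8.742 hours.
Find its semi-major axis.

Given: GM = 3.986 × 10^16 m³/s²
T = 8.742 hours = 31471.2 s
GM = 3.986 × 10^16 m³/s²
Kepler's third law: a³ = GM T² / (4π²)
T² = 9.90436 × 10^8 s²
a³ = (3.986 × 10^16) × (9.90436 × 10^8) / (4π²) = 1.00001 × 10^24 m³
a = (a³)^(1/3) = 1 × 10^8 m ≈ 100 Mm

Final answer: 100 Mm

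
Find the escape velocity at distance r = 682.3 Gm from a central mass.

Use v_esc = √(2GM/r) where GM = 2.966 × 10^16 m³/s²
r = 682.3 Gm = 6.823 × 10^11 m
GM = 2.966 × 10^16 m³/s²
2GM/r = 2 × (2.966 × 10^16) / (6.823 × 10^11) = 86941.2 m²/s²
v_esc = √(2GM/r) = 294.858 m/s ≈ 294.9 m/s

Final answer: 294.9 m/s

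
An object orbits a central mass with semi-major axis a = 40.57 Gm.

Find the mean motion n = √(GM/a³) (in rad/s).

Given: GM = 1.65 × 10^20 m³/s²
a = 40.57 Gm = 4.057 × 10^10 m
GM = 1.65 × 10^20 m³/s²
a³ = 6.67752 × 10^31 m³
GM/a³ = (1.65 × 10^20) / (6.67752 × 10^31) = 2.47098 × 10^-12 s⁻²
n = √(GM/a³) = 1.57193 × 10^-6 rad/s ≈ 1.572 × 10^-6 rad/s

Final answer: n = 1.572 × 10^-6 rad/s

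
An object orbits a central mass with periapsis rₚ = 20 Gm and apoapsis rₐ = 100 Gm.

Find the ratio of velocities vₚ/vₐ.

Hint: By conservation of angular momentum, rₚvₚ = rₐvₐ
rₚ = 20 Gm = 2 × 10^10 m
rₐ = 100 Gm = 1 × 10^11 m
rₚvₚ = rₐvₐ  ⇒  vₚ/vₐ = rₐ/rₚ
vₚ/vₐ = (1 × 10^11) / (2 × 10^10) = 5

Final answer: vₚ/vₐ = 5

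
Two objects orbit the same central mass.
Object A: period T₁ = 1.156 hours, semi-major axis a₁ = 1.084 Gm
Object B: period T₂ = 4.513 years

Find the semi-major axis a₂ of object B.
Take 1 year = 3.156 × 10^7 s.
T₁ = 1.156 hours = 4161.6 s
T₂ = 4.513 years = 1.4243 × 10^8 s
a₁ = 1.084 Gm = 1.084 × 10^9 m
Kepler's third law: (T₂/T₁)² = (a₂/a₁)³  ⇒  a₂ = a₁ (T₂/T₁)^(2/3)
T₂/T₁ = 34224.9
(T₂/T₁)^(2/3) = 1054.13
a₂ = 1.084 × 10^9 m × 1054.13 = 1.14268 × 10^12 m ≈ 1.143 Tm

Final answer: a₂ = 1.143 Tm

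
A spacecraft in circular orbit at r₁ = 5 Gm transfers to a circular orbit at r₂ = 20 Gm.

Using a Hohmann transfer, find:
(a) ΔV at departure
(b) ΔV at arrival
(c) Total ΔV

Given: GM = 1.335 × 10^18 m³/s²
r₁ = 5 Gm = 5 × 10^9 m
r₂ = 20 Gm = 2 × 10^10 m
GM = 1.335 × 10^18 m³/s²
Transfer ellipse: a_t = (r₁ + r₂)/2 = 1.25 × 10^10 m
Circular speed at r₁: v₁ = √(GM/r₁) = 16340.1 m/s
Transfer speed at r₁ (periapsis): v₁ₜ = √(GM(2/r₁ − 1/a_t)) = 20668.8 m/s
(a) ΔV₁ = v₁ₜ − v₁ = 4328.68 m/s ≈ 4.329 km/s
Circular speed at r₂: v₂ = √(GM/r₂) = 8170.07 m/s
Transfer speed at r₂ (apoapsis): v₂ₜ = √(GM(2/r₂ − 1/a_t)) = 5167.2 m/s
(b) ΔV₂ = v₂ − v₂ₜ = 3002.86 m/s ≈ 3.003 km/s
(c) ΔV_total = ΔV₁ + ΔV₂ = 7331.55 m/s ≈ 7.332 km/s

Final answer:
(a) ΔV₁ = 4.329 km/s
(b) ΔV₂ = 3.003 km/s
(c) ΔV_total = 7.332 km/s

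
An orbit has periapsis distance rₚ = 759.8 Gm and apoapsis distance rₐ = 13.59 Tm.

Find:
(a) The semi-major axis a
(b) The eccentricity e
rₚ = 759.8 Gm = 7.598 × 10^11 m
rₐ = 13.59 Tm = 1.359 × 10^13 m
(a) a = (rₚ + rₐ)/2 = 7.1749 × 10^12 m ≈ 7.175 Tm
(b) e = (rₐ − rₚ)/(rₐ + rₚ) = (1.28302 × 10^13) / (1.43498 × 10^13) = 0.894103

Final answer:
(a) a = 7.175 Tm
(b) e = 0.8941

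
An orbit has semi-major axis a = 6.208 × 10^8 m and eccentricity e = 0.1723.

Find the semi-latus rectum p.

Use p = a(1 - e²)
a = 6.208 × 10^8 m
e = 0.1723,  e² = 0.0296873,  1 − e² = 0.970313
p = a(1 − e²) = 6.208 × 10^8 m × 0.970313 = 6.0237 × 10^8 m ≈ 6.024 × 10^8 m

Final answer: p = 6.024 × 10^8 m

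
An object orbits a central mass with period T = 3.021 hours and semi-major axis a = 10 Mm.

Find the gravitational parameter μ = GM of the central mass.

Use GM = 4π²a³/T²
T = 3.021 hours = 10875.6 s
a = 10 Mm = 1 × 10^7 m
a³ = 1 × 10^21 m³
T² = 1.18279 × 10^8 s²
GM = 4π² × (1 × 10^21) / (1.18279 × 10^8) = 3.33775 × 10^14 m³/s²
GM ≈ 3.338 × 10^14 m³/s²

Final answer: GM = 3.338 × 10^14 m³/s²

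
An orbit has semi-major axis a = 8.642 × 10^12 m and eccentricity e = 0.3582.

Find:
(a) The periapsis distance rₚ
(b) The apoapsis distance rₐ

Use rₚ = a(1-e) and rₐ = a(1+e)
a = 8.642 × 10^12 m
e = 0.3582:  1 − e = 0.6418,  1 + e = 1.3582
(a) rₚ = a(1 − e) = 8.642 × 10^12 m × 0.6418 = 5.54644 × 10^12 m ≈ 5.546 × 10^12 m
(b) rₐ = a(1 + e) = 8.642 × 10^12 m × 1.3582 = 1.17376 × 10^13 m ≈ 1.174 × 10^13 m

Final answer:
(a) rₚ = 5.546 × 10^12 m
(b) rₐ = 1.174 × 10^13 m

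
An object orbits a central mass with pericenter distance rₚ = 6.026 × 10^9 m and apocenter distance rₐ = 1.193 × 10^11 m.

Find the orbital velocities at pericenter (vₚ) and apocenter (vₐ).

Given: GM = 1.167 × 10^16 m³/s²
rₚ = 6.026 × 10^9 m
rₐ = 1.193 × 10^11 m
GM = 1.167 × 10^16 m³/s²
a = (rₚ + rₐ)/2 = 6.2663 × 10^10 m
Vis-viva: v² = GM (2/r − 1/a)
vₚ² = 1.167 × 10^16 × (3.31895 × 10^-10 − 1.59584 × 10^-11) = 3.68698 × 10^6 m²/s²
vₚ = 1920.15 m/s ≈ 1.92 km/s
vₐ² = 1.167 × 10^16 × (1.67645 × 10^-11 − 1.59584 × 10^-11) = 9406.94 m²/s²
vₐ = 96.9894 m/s ≈ 96.99 m/s

Final answer: vₚ = 1.92 km/s, vₐ = 96.99 m/s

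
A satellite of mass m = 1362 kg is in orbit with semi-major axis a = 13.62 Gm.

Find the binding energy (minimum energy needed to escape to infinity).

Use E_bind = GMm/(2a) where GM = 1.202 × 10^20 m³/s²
a = 13.62 Gm = 1.362 × 10^10 m
GM = 1.202 × 10^20 m³/s²
m = 1362 kg
GMm = 1.202 × 10^20 × 1362 = 1.63712 × 10^23 m³·kg/s²
2a = 2.724 × 10^10 m
E_bind = GMm/(2a) = 6.01 × 10^12 J ≈ 6.01 TJ

Final answer: 6.01 TJ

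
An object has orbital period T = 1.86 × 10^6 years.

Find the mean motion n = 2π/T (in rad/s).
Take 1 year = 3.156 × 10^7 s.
T = 1.86 × 10^6 years = 5.87016 × 10^13 s
n = 2π / (5.87016 × 10^13 s) = 1.07036 × 10^-13 rad/s ≈ 1.07 × 10^-13 rad/s

Final answer: n = 1.07 × 10^-13 rad/s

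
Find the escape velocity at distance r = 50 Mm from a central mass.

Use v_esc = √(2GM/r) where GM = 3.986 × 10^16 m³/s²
r = 50 Mm = 5 × 10^7 m
GM = 3.986 × 10^16 m³/s²
2GM/r = 2 × (3.986 × 10^16) / (5 × 10^7) = 1.5944 × 10^9 m²/s²
v_esc = √(2GM/r) = 39929.9 m/s ≈ 39.93 km/s

Final answer: 39.93 km/s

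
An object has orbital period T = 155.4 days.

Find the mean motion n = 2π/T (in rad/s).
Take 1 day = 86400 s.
T = 155.4 days = 1.34266 × 10^7 s
n = 2π / (1.34266 × 10^7 s) = 4.67967 × 10^-7 rad/s ≈ 4.68 × 10^-7 rad/s

Final answer: n = 4.68 × 10^-7 rad/s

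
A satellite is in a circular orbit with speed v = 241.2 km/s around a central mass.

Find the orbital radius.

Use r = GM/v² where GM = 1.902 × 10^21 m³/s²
v = 241.2 km/s = 241200 m/s
GM = 1.902 × 10^21 m³/s²
v² = 5.81774 × 10^10 m²/s²
r = GM/v² = (1.902 × 10^21) / (5.81774 × 10^10) = 3.26931 × 10^10 m ≈ 3.269 × 10^10 m

Final answer: 3.269 × 10^10 m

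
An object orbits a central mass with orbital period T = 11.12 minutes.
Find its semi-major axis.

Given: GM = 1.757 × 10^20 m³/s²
T = 11.12 minutes = 667.2 s
GM = 1.757 × 10^20 m³/s²
Kepler's third law: a³ = GM T² / (4π²)
T² = 445156 s²
a³ = (1.757 × 10^20) × 445156 / (4π²) = 1.98118 × 10^24 m³
a = (a³)^(1/3) = 1.25596 × 10^8 m ≈ 125.6 Mm

Final answer: 125.6 Mm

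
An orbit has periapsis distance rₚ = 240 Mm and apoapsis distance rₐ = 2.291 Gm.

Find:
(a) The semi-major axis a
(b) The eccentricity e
rₚ = 240 Mm = 2.4 × 10^8 m
rₐ = 2.291 Gm = 2.291 × 10^9 m
(a) a = (rₚ + rₐ)/2 = 1.2655 × 10^9 m ≈ 1.266 Gm
(b) e = (rₐ − rₚ)/(rₐ + rₚ) = (2.051 × 10^9) / (2.531 × 10^9) = 0.810352

Final answer:
(a) a = 1.266 Gm
(b) e = 0.8104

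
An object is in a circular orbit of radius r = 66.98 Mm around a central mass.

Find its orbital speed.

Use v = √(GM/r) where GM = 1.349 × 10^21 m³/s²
r = 66.98 Mm = 6.698 × 10^7 m
GM = 1.349 × 10^21 m³/s²
GM/r = (1.349 × 10^21) / (6.698 × 10^7) = 2.01403 × 10^13 m²/s²
v = √(GM/r) = 4.4878 × 10^6 m/s ≈ 4488 km/s

Final answer: 4488 km/s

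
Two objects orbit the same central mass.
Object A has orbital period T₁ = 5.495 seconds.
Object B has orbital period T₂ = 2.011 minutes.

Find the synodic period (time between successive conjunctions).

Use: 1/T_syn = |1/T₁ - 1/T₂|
T₁ = 5.495 seconds
T₂ = 2.011 minutes = 120.66 s
1/T₁ = 0.181984 s⁻¹
1/T₂ = 0.00828775 s⁻¹
|1/T₁ − 1/T₂| = 0.173696 s⁻¹
T_syn = 1 / |1/T₁ − 1/T₂| = 5.75719 s ≈ 5.757 seconds

Final answer: T_syn = 5.757 seconds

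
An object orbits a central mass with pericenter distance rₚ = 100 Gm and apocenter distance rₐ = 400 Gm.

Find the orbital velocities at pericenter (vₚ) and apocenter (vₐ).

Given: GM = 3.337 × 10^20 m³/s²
rₚ = 100 Gm = 1 × 10^11 m
rₐ = 400 Gm = 4 × 10^11 m
GM = 3.337 × 10^20 m³/s²
a = (rₚ + rₐ)/2 = 2.5 × 10^11 m
Vis-viva: v² = GM (2/r − 1/a)
vₚ² = 3.337 × 10^20 × (2 × 10^-11 − 4 × 10^-12) = 5.3392 × 10^9 m²/s²
vₚ = 73069.8 m/s ≈ 73.07 km/s
vₐ² = 3.337 × 10^20 × (5 × 10^-12 − 4 × 10^-12) = 3.337 × 10^8 m²/s²
vₐ = 18267.5 m/s ≈ 18.27 km/s

Final answer: vₚ = 73.07 km/s, vₐ = 18.27 km/s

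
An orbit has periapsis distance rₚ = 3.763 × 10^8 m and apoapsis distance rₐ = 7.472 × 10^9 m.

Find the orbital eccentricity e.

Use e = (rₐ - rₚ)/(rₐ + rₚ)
rₚ = 3.763 × 10^8 m
rₐ = 7.472 × 10^9 m
rₐ − rₚ = 7.0957 × 10^9 m
rₐ + rₚ = 7.8483 × 10^9 m
e = (rₐ − rₚ)/(rₐ + rₚ) = 0.904107

Final answer: e = 0.9041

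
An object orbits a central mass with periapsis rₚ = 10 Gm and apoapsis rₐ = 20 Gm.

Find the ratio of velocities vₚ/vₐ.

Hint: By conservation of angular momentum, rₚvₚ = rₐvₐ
rₚ = 10 Gm = 1 × 10^10 m
rₐ = 20 Gm = 2 × 10^10 m
rₚvₚ = rₐvₐ  ⇒  vₚ/vₐ = rₐ/rₚ
vₚ/vₐ = (2 × 10^10) / (1 × 10^10) = 2

Final answer: vₚ/vₐ = 2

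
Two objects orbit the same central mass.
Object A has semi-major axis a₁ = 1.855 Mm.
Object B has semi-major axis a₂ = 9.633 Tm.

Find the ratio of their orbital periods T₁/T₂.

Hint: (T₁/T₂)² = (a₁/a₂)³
a₁ = 1.855 Mm = 1.855 × 10^6 m
a₂ = 9.633 Tm = 9.633 × 10^12 m
a₁/a₂ = 1.92567 × 10^-7
T₁/T₂ = (a₁/a₂)^(3/2) = (1.92567 × 10^-7)^1.5 = 8.45033 × 10^-11

Final answer: T₁/T₂ = 8.45 × 10^-11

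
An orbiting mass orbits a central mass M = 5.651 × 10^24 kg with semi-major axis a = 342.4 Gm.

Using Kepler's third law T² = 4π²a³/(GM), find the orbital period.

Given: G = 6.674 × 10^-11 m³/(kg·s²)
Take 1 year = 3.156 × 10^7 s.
M = 5.651 × 10^24 kg
GM = G × M = 6.674 × 10^-11 × 5.651 × 10^24 = 3.77148 × 10^14 m³/s²
a = 342.4 Gm = 3.424 × 10^11 m
a³ = 4.01422 × 10^34 m³
T = 2π √(a³/GM) = 2π √((4.01422 × 10^34) / (3.77148 × 10^14)) = 2π × 1.03168 × 10^10 s
T = 6.48223 × 10^10 s ≈ 2054 years

Final answer: 2054 years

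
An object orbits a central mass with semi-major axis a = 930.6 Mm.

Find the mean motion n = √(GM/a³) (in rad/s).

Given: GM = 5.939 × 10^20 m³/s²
a = 930.6 Mm = 9.306 × 10^8 m
GM = 5.939 × 10^20 m³/s²
a³ = 8.05915 × 10^26 m³
GM/a³ = (5.939 × 10^20) / (8.05915 × 10^26) = 7.36927 × 10^-7 s⁻²
n = √(GM/a³) = 0.000858444 rad/s ≈ 0.0008584 rad/s

Final answer: n = 0.0008584 rad/s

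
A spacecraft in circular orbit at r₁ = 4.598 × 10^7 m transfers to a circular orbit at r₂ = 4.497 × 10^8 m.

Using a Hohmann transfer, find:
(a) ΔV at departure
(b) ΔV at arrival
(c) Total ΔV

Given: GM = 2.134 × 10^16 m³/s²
r₁ = 4.598 × 10^7 m
r₂ = 4.497 × 10^8 m
GM = 2.134 × 10^16 m³/s²
Transfer ellipse: a_t = (r₁ + r₂)/2 = 2.4784 × 10^8 m
Circular speed at r₁: v₁ = √(GM/r₁) = 21543.3 m/s
Transfer speed at r₁ (periapsis): v₁ₜ = √(GM(2/r₁ − 1/a_t)) = 29019.4 m/s
(a) ΔV₁ = v₁ₜ − v₁ = 7476.08 m/s ≈ 7.476 km/s
Circular speed at r₂: v₂ = √(GM/r₂) = 6888.68 m/s
Transfer speed at r₂ (apoapsis): v₂ₜ = √(GM(2/r₂ − 1/a_t)) = 2967.12 m/s
(b) ΔV₂ = v₂ − v₂ₜ = 3921.56 m/s ≈ 3.922 km/s
(c) ΔV_total = ΔV₁ + ΔV₂ = 11397.6 m/s ≈ 11.4 km/s

Final answer:
(a) ΔV₁ = 7.476 km/s
(b) ΔV₂ = 3.922 km/s
(c) ΔV_total = 11.4 km/s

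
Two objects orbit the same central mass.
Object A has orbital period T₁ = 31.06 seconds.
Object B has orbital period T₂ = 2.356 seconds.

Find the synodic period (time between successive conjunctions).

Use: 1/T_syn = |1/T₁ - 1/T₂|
T₁ = 31.06 seconds
T₂ = 2.356 seconds
1/T₁ = 0.0321958 s⁻¹
1/T₂ = 0.424448 s⁻¹
|1/T₁ − 1/T₂| = 0.392252 s⁻¹
T_syn = 1 / |1/T₁ − 1/T₂| = 2.54938 s ≈ 2.549 seconds

Final answer: T_syn = 2.549 seconds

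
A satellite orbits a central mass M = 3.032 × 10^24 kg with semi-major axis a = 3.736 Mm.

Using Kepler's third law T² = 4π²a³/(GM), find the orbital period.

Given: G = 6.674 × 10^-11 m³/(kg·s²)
M = 3.032 × 10^24 kg
GM = G × M = 6.674 × 10^-11 × 3.032 × 10^24 = 2.02356 × 10^14 m³/s²
a = 3.736 Mm = 3.736 × 10^6 m
a³ = 5.2146 × 10^19 m³
T = 2π √(a³/GM) = 2π √((5.2146 × 10^19) / (2.02356 × 10^14)) = 2π × 507.636 s
T = 3189.57 s ≈ 53.16 minutes

Final answer: 53.16 minutes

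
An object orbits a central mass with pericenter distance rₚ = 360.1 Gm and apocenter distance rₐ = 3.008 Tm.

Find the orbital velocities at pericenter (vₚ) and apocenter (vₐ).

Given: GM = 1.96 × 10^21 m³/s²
rₚ = 360.1 Gm = 3.601 × 10^11 m
rₐ = 3.008 Tm = 3.008 × 10^12 m
GM = 1.96 × 10^21 m³/s²
a = (rₚ + rₐ)/2 = 1.68405 × 10^12 m
Vis-viva: v² = GM (2/r − 1/a)
vₚ² = 1.96 × 10^21 × (5.55401 × 10^-12 − 5.93807 × 10^-13) = 9.722 × 10^9 m²/s²
vₚ = 98600.2 m/s ≈ 98.6 km/s
vₐ² = 1.96 × 10^21 × (6.64894 × 10^-13 − 5.93807 × 10^-13) = 1.39331 × 10^8 m²/s²
vₐ = 11803.8 m/s ≈ 11.8 km/s

Final answer: vₚ = 98.6 km/s, vₐ = 11.8 km/s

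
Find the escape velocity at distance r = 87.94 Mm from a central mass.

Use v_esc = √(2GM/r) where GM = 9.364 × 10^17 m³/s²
r = 87.94 Mm = 8.794 × 10^7 m
GM = 9.364 × 10^17 m³/s²
2GM/r = 2 × (9.364 × 10^17) / (8.794 × 10^7) = 2.12963 × 10^10 m²/s²
v_esc = √(2GM/r) = 145933 m/s ≈ 145.9 km/s

Final answer: 145.9 km/s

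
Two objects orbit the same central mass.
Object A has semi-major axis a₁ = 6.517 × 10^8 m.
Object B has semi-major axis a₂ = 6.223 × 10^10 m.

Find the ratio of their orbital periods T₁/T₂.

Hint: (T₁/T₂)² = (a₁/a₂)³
a₁ = 6.517 × 10^8 m
a₂ = 6.223 × 10^10 m
a₁/a₂ = 0.0104724
T₁/T₂ = (a₁/a₂)^(3/2) = (0.0104724)^1.5 = 0.0010717

Final answer: T₁/T₂ = 0.001072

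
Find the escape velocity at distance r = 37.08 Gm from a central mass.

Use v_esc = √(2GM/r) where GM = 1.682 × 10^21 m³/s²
r = 37.08 Gm = 3.708 × 10^10 m
GM = 1.682 × 10^21 m³/s²
2GM/r = 2 × (1.682 × 10^21) / (3.708 × 10^10) = 9.07228 × 10^10 m²/s²
v_esc = √(2GM/r) = 301202 m/s ≈ 301.2 km/s

Final answer: 301.2 km/s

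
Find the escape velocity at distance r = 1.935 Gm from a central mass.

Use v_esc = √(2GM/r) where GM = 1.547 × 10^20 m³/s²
r = 1.935 Gm = 1.935 × 10^9 m
GM = 1.547 × 10^20 m³/s²
2GM/r = 2 × (1.547 × 10^20) / (1.935 × 10^9) = 1.59897 × 10^11 m²/s²
v_esc = √(2GM/r) = 399871 m/s ≈ 399.9 km/s

Final answer: 399.9 km/s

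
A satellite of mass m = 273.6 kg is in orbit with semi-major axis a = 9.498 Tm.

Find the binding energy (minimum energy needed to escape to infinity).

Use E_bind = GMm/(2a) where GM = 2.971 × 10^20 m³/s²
a = 9.498 Tm = 9.498 × 10^12 m
GM = 2.971 × 10^20 m³/s²
m = 273.6 kg
GMm = 2.971 × 10^20 × 273.6 = 8.12866 × 10^22 m³·kg/s²
2a = 1.8996 × 10^13 m
E_bind = GMm/(2a) = 4.27914 × 10^9 J ≈ 4.279 GJ

Final answer: 4.279 GJ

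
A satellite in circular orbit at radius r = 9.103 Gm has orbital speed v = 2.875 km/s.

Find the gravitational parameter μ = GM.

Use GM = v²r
r = 9.103 Gm = 9.103 × 10^9 m
v = 2.875 km/s = 2875 m/s
v² = 8.26562 × 10^6 m²/s²
GM = v²r = 8.26562 × 10^6 × 9.103 × 10^9 = 7.5242 × 10^16 m³/s²
GM ≈ 7.524 × 10^16 m³/s²

Final answer: GM = 7.524 × 10^16 m³/s²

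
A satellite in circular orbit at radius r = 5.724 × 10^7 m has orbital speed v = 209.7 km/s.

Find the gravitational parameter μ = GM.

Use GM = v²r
r = 5.724 × 10^7 m
v = 209.7 km/s = 209700 m/s
v² = 4.39741 × 10^10 m²/s²
GM = v²r = 4.39741 × 10^10 × 5.724 × 10^7 = 2.51708 × 10^18 m³/s²
GM ≈ 2.517 × 10^18 m³/s²

Final answer: GM = 2.517 × 10^18 m³/s²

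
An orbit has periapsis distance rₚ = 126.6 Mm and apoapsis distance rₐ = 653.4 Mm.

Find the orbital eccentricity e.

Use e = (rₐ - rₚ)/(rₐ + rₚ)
rₚ = 126.6 Mm = 1.266 × 10^8 m
rₐ = 653.4 Mm = 6.534 × 10^8 m
rₐ − rₚ = 5.268 × 10^8 m
rₐ + rₚ = 7.8 × 10^8 m
e = (rₐ − rₚ)/(rₐ + rₚ) = 0.675385

Final answer: e = 0.6754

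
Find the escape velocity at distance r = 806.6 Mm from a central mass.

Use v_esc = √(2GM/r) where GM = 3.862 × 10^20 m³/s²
r = 806.6 Mm = 8.066 × 10^8 m
GM = 3.862 × 10^20 m³/s²
2GM/r = 2 × (3.862 × 10^20) / (8.066 × 10^8) = 9.576 × 10^11 m²/s²
v_esc = √(2GM/r) = 978570 m/s ≈ 978.6 km/s

Final answer: 978.6 km/s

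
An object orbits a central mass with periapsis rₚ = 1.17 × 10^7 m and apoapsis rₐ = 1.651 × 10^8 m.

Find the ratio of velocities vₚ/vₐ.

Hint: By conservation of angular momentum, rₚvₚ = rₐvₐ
rₚ = 1.17 × 10^7 m
rₐ = 1.651 × 10^8 m
rₚvₚ = rₐvₐ  ⇒  vₚ/vₐ = rₐ/rₚ
vₚ/vₐ = (1.651 × 10^8) / (1.17 × 10^7) = 14.1111

Final answer: vₚ/vₐ = 14.11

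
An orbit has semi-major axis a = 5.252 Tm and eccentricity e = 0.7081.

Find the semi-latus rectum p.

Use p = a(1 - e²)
a = 5.252 Tm = 5.252 × 10^12 m
e = 0.7081,  e² = 0.501406,  1 − e² = 0.498594
p = a(1 − e²) = 5.252 × 10^12 m × 0.498594 = 2.61862 × 10^12 m ≈ 2.619 Tm

Final answer: p = 2.619 Tm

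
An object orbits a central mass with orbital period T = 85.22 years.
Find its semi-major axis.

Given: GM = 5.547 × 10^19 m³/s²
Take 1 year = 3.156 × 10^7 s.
T = 85.22 years = 2.68954 × 10^9 s
GM = 5.547 × 10^19 m³/s²
Kepler's third law: a³ = GM T² / (4π²)
T² = 7.23364 × 10^18 s²
a³ = (5.547 × 10^19) × (7.23364 × 10^18) / (4π²) = 1.01638 × 10^37 m³
a = (a³)^(1/3) = 2.16613 × 10^12 m ≈ 2.166 Tm

Final answer: 2.166 Tm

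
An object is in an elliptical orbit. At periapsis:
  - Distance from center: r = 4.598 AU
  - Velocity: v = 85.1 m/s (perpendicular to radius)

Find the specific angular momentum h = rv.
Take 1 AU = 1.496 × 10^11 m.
r = 4.598 AU = 6.87861 × 10^11 m
v = 85.1 m/s
h = rv = 6.87861 × 10^11 × 85.1 = 5.8537 × 10^13 m²/s ≈ 5.854 × 10^13 m²/s

Final answer: h = 5.854 × 10^13 m²/s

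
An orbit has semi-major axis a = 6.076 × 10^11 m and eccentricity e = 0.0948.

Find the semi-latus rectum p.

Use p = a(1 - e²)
a = 6.076 × 10^11 m
e = 0.0948,  e² = 0.00898704,  1 − e² = 0.991013
p = a(1 − e²) = 6.076 × 10^11 m × 0.991013 = 6.02139 × 10^11 m ≈ 6.021 × 10^11 m

Final answer: p = 6.021 × 10^11 m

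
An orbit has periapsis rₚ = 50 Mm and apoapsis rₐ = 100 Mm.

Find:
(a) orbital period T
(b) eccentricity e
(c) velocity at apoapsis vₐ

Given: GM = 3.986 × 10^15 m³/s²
rₚ = 50 Mm = 5 × 10^7 m
rₐ = 100 Mm = 1 × 10^8 m
GM = 3.986 × 10^15 m³/s²
a = (rₚ + rₐ)/2 = 7.5 × 10^7 m
e = (rₐ − rₚ)/(rₐ + rₚ) = (5 × 10^7) / (1.5 × 10^8) = 0.333333
(a) a³ = 4.21875 × 10^23 m³;  T = 2π √(a³/GM) = 2π × 10287.8 s = 64640.3 s ≈ 17.96 hours
(b) e = 0.333333 ≈ 0.3333
(c) vₐ² = GM (2/rₐ − 1/a) = 3.986 × 10^15 × (2 × 10^-8 − 1.33333 × 10^-8) = 2.65733 × 10^7 m²/s²;  vₐ = 5154.93 m/s ≈ 5.155 km/s

Final answer:
(a) orbital period T = 17.96 hours
(b) eccentricity e = 0.3333
(c) velocity at apoapsis vₐ = 5.155 km/s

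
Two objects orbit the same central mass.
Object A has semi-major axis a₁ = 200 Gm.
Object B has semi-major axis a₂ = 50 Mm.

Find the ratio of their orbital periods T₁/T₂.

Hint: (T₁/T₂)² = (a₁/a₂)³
a₁ = 200 Gm = 2 × 10^11 m
a₂ = 50 Mm = 5 × 10^7 m
a₁/a₂ = 4000
T₁/T₂ = (a₁/a₂)^(3/2) = (4000)^1.5 = 252982

Final answer: T₁/T₂ = 2.53 × 10^5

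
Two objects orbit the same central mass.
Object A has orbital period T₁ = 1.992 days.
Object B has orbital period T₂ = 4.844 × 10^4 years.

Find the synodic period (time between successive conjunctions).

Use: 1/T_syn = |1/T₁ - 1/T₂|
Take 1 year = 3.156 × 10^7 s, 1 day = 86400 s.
T₁ = 1.992 days = 172109 s
T₂ = 4.844 × 10^4 years = 1.52877 × 10^12 s
1/T₁ = 5.81028 × 10^-6 s⁻¹
1/T₂ = 6.54122 × 10^-13 s⁻¹
|1/T₁ − 1/T₂| = 5.81028 × 10^-6 s⁻¹
T_syn = 1 / |1/T₁ − 1/T₂| = 172109 s ≈ 1.992 days

Final answer: T_syn = 1.992 days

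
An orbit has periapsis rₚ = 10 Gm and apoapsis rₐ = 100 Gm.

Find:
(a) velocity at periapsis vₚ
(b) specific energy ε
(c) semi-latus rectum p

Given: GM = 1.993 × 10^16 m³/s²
rₚ = 10 Gm = 1 × 10^10 m
rₐ = 100 Gm = 1 × 10^11 m
GM = 1.993 × 10^16 m³/s²
a = (rₚ + rₐ)/2 = 5.5 × 10^10 m
e = (rₐ − rₚ)/(rₐ + rₚ) = (9 × 10^10) / (1.1 × 10^11) = 0.818182
(a) vₚ² = GM (2/rₚ − 1/a) = 1.993 × 10^16 × (2 × 10^-10 − 1.81818 × 10^-11) = 3.62364 × 10^6 m²/s²;  vₚ = 1903.59 m/s ≈ 1.904 km/s
(b) 2a = 1.1 × 10^11 m;  ε = −GM/(2a) = -181182 J/kg ≈ -181.2 kJ/kg
(c) 1 − e² = 0.330579;  p = a(1 − e²) = 5.5 × 10^10 × 0.330579 = 1.81818 × 10^10 m ≈ 18.18 Gm

Final answer:
(a) velocity at periapsis vₚ = 1.904 km/s
(b) specific energy ε = -181.2 kJ/kg
(c) semi-latus rectum p = 18.18 Gm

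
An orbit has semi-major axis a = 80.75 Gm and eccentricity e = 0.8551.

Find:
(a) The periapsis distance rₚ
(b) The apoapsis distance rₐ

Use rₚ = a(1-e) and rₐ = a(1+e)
a = 80.75 Gm = 8.075 × 10^10 m
e = 0.8551:  1 − e = 0.1449,  1 + e = 1.8551
(a) rₚ = a(1 − e) = 8.075 × 10^10 m × 0.1449 = 1.17007 × 10^10 m ≈ 11.7 Gm
(b) rₐ = a(1 + e) = 8.075 × 10^10 m × 1.8551 = 1.49799 × 10^11 m ≈ 149.8 Gm

Final answer:
(a) rₚ = 11.7 Gm
(b) rₐ = 149.8 Gm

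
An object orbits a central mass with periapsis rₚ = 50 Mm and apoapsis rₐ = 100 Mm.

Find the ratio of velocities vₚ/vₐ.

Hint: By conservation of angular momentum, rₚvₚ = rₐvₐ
rₚ = 50 Mm = 5 × 10^7 m
rₐ = 100 Mm = 1 × 10^8 m
rₚvₚ = rₐvₐ  ⇒  vₚ/vₐ = rₐ/rₚ
vₚ/vₐ = (1 × 10^8) / (5 × 10^7) = 2

Final answer: vₚ/vₐ = 2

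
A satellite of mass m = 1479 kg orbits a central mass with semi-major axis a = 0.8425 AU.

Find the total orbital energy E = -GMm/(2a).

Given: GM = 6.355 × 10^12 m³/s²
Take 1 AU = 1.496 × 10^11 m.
a = 0.8425 AU = 1.26038 × 10^11 m
GM = 6.355 × 10^12 m³/s²
2a = 2.52076 × 10^11 m
GMm = 6.355 × 10^12 × 1479 = 9.39904 × 10^15 m³·kg/s²
E = −GMm/(2a) = -37286.6 J ≈ -37.29 kJ

Final answer: -37.29 kJ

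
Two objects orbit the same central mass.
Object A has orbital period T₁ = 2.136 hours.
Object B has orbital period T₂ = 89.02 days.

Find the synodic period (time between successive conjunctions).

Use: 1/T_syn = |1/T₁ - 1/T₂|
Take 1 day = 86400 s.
T₁ = 2.136 hours = 7689.6 s
T₂ = 89.02 days = 7.69133 × 10^6 s
1/T₁ = 0.000130046 s⁻¹
1/T₂ = 1.30017 × 10^-7 s⁻¹
|1/T₁ − 1/T₂| = 0.000129916 s⁻¹
T_syn = 1 / |1/T₁ − 1/T₂| = 7697.3 s ≈ 2.138 hours

Final answer: T_syn = 2.138 hours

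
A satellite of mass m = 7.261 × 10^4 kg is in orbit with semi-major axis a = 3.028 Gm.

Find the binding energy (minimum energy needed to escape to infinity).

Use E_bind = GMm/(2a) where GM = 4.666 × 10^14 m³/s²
a = 3.028 Gm = 3.028 × 10^9 m
GM = 4.666 × 10^14 m³/s²
m = 7.261 × 10^4 kg
GMm = 4.666 × 10^14 × 72610 = 3.38798 × 10^19 m³·kg/s²
2a = 6.056 × 10^9 m
E_bind = GMm/(2a) = 5.59442 × 10^9 J ≈ 5.594 GJ

Final answer: 5.594 GJ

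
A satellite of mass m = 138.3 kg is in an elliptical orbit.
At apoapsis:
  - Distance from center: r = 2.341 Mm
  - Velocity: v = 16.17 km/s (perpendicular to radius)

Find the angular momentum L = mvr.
r = 2.341 Mm = 2.341 × 10^6 m
v = 16.17 km/s = 16170 m/s
vr = 16170 × 2.341 × 10^6 = 3.7854 × 10^10 m²/s
L = m × vr = 138.3 × 3.7854 × 10^10 = 5.2352 × 10^12 kg·m²/s ≈ 5.235 × 10^12 kg·m²/s

Final answer: L = 5.235 × 10^12 kg·m²/s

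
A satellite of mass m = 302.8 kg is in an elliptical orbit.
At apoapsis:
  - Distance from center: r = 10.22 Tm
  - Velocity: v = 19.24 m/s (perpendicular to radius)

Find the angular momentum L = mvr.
r = 10.22 Tm = 1.022 × 10^13 m
v = 19.24 m/s
vr = 19.24 × 1.022 × 10^13 = 1.96633 × 10^14 m²/s
L = m × vr = 302.8 × 1.96633 × 10^14 = 5.95404 × 10^16 kg·m²/s ≈ 5.954 × 10^16 kg·m²/s

Final answer: L = 5.954 × 10^16 kg·m²/s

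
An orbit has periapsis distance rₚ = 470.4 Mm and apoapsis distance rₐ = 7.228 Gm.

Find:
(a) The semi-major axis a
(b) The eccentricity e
rₚ = 470.4 Mm = 4.704 × 10^8 m
rₐ = 7.228 Gm = 7.228 × 10^9 m
(a) a = (rₚ + rₐ)/2 = 3.8492 × 10^9 m ≈ 3.849 Gm
(b) e = (rₐ − rₚ)/(rₐ + rₚ) = (6.7576 × 10^9) / (7.6984 × 10^9) = 0.877793

Final answer:
(a) a = 3.849 Gm
(b) e = 0.8778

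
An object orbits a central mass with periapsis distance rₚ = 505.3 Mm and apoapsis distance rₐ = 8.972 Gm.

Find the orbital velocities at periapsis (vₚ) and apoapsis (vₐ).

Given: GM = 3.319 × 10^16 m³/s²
rₚ = 505.3 Mm = 5.053 × 10^8 m
rₐ = 8.972 Gm = 8.972 × 10^9 m
GM = 3.319 × 10^16 m³/s²
a = (rₚ + rₐ)/2 = 4.73865 × 10^9 m
Vis-viva: v² = GM (2/r − 1/a)
vₚ² = 3.319 × 10^16 × (3.95804 × 10^-9 − 2.11031 × 10^-10) = 1.24363 × 10^8 m²/s²
vₚ = 11151.8 m/s ≈ 11.15 km/s
vₐ² = 3.319 × 10^16 × (2.22916 × 10^-10 − 2.11031 × 10^-10) = 394469 m²/s²
vₐ = 628.068 m/s ≈ 628.1 m/s

Final answer: vₚ = 11.15 km/s, vₐ = 628.1 m/s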